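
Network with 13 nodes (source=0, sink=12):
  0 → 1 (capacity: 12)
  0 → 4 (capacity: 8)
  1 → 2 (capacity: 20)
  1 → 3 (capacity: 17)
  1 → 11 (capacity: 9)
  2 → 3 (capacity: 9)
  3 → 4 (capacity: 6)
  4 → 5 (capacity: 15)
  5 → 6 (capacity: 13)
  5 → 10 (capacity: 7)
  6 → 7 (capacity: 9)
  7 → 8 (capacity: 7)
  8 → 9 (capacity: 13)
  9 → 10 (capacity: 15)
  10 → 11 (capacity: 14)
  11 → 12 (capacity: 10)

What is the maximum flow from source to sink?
Maximum flow = 10

Max flow: 10

Flow assignment:
  0 → 1: 3/12
  0 → 4: 7/8
  1 → 3: 3/17
  3 → 4: 3/6
  4 → 5: 10/15
  5 → 6: 4/13
  5 → 10: 6/7
  6 → 7: 4/9
  7 → 8: 4/7
  8 → 9: 4/13
  9 → 10: 4/15
  10 → 11: 10/14
  11 → 12: 10/10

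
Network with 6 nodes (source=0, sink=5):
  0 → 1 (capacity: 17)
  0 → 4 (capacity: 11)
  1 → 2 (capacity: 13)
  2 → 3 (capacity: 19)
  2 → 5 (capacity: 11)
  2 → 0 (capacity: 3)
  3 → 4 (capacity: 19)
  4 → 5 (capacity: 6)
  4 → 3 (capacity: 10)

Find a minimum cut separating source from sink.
Min cut value = 17, edges: (2,5), (4,5)

Min cut value: 17
Partition: S = [0, 1, 2, 3, 4], T = [5]
Cut edges: (2,5), (4,5)

By max-flow min-cut theorem, max flow = min cut = 17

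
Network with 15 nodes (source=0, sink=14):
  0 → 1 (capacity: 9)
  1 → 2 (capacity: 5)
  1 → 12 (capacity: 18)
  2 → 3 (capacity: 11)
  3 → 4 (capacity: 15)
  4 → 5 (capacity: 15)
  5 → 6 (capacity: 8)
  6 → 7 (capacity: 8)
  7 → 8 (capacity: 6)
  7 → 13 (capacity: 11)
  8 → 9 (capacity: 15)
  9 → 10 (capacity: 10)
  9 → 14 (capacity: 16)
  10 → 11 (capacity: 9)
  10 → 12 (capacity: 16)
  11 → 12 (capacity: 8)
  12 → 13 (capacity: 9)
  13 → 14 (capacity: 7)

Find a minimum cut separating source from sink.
Min cut value = 9, edges: (0,1)

Min cut value: 9
Partition: S = [0], T = [1, 2, 3, 4, 5, 6, 7, 8, 9, 10, 11, 12, 13, 14]
Cut edges: (0,1)

By max-flow min-cut theorem, max flow = min cut = 9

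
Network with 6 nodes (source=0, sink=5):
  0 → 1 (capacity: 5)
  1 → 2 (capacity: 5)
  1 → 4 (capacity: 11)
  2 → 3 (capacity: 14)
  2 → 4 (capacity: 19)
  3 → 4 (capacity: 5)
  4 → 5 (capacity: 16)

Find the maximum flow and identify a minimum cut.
Max flow = 5, Min cut edges: (0,1)

Maximum flow: 5
Minimum cut: (0,1)
Partition: S = [0], T = [1, 2, 3, 4, 5]

Max-flow min-cut theorem verified: both equal 5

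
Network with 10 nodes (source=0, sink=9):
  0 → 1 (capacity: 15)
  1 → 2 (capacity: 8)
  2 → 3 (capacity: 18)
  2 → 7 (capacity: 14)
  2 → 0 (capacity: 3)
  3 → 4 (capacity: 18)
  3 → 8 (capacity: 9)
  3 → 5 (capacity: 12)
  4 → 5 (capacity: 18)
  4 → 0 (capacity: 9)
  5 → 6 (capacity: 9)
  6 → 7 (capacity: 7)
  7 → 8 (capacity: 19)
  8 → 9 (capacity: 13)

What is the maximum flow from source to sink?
Maximum flow = 8

Max flow: 8

Flow assignment:
  0 → 1: 8/15
  1 → 2: 8/8
  2 → 3: 8/18
  3 → 8: 8/9
  8 → 9: 8/13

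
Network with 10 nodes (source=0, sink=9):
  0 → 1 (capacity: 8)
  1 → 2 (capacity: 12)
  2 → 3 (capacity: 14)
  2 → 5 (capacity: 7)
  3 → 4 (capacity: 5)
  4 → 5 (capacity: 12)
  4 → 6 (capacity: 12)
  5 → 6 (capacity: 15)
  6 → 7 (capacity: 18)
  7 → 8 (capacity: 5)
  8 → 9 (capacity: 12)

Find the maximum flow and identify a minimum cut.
Max flow = 5, Min cut edges: (7,8)

Maximum flow: 5
Minimum cut: (7,8)
Partition: S = [0, 1, 2, 3, 4, 5, 6, 7], T = [8, 9]

Max-flow min-cut theorem verified: both equal 5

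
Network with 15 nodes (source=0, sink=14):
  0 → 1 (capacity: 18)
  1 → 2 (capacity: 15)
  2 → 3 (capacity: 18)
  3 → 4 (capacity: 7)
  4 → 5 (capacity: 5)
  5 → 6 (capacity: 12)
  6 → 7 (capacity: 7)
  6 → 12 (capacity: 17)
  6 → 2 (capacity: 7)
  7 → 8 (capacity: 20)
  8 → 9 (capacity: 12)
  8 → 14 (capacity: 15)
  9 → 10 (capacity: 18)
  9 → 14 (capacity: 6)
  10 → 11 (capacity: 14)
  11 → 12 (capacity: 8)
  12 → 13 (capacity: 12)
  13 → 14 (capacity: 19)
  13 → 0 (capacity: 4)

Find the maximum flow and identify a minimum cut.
Max flow = 5, Min cut edges: (4,5)

Maximum flow: 5
Minimum cut: (4,5)
Partition: S = [0, 1, 2, 3, 4], T = [5, 6, 7, 8, 9, 10, 11, 12, 13, 14]

Max-flow min-cut theorem verified: both equal 5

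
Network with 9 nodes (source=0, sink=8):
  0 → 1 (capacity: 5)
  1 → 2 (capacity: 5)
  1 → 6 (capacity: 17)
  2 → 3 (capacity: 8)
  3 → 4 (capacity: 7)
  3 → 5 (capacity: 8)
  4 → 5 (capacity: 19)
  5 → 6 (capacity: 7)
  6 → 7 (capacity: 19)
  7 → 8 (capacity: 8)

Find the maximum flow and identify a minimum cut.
Max flow = 5, Min cut edges: (0,1)

Maximum flow: 5
Minimum cut: (0,1)
Partition: S = [0], T = [1, 2, 3, 4, 5, 6, 7, 8]

Max-flow min-cut theorem verified: both equal 5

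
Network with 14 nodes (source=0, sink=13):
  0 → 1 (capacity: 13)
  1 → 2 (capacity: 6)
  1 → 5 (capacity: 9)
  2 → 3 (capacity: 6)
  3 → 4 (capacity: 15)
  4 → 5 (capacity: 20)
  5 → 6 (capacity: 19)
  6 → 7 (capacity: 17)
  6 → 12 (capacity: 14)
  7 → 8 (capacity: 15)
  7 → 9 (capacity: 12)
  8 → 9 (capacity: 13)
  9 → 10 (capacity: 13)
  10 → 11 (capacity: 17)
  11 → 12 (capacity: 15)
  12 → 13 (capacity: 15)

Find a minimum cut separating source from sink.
Min cut value = 13, edges: (0,1)

Min cut value: 13
Partition: S = [0], T = [1, 2, 3, 4, 5, 6, 7, 8, 9, 10, 11, 12, 13]
Cut edges: (0,1)

By max-flow min-cut theorem, max flow = min cut = 13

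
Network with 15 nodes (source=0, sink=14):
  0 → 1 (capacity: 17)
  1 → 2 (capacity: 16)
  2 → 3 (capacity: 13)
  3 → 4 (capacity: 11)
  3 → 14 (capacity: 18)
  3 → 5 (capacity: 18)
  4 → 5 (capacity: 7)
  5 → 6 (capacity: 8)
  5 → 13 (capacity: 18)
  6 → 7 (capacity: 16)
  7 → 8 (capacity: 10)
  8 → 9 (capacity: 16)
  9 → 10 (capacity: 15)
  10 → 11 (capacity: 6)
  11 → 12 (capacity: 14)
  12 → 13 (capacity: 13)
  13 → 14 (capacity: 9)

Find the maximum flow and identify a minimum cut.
Max flow = 13, Min cut edges: (2,3)

Maximum flow: 13
Minimum cut: (2,3)
Partition: S = [0, 1, 2], T = [3, 4, 5, 6, 7, 8, 9, 10, 11, 12, 13, 14]

Max-flow min-cut theorem verified: both equal 13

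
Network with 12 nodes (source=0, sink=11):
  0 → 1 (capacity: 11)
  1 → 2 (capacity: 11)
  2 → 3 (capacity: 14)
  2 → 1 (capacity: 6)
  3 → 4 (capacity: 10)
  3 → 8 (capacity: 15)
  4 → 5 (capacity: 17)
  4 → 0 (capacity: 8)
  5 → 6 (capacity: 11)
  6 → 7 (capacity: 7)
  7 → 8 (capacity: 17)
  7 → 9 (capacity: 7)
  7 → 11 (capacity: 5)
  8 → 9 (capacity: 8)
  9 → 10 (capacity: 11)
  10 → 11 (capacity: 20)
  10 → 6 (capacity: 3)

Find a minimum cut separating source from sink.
Min cut value = 11, edges: (1,2)

Min cut value: 11
Partition: S = [0, 1], T = [2, 3, 4, 5, 6, 7, 8, 9, 10, 11]
Cut edges: (1,2)

By max-flow min-cut theorem, max flow = min cut = 11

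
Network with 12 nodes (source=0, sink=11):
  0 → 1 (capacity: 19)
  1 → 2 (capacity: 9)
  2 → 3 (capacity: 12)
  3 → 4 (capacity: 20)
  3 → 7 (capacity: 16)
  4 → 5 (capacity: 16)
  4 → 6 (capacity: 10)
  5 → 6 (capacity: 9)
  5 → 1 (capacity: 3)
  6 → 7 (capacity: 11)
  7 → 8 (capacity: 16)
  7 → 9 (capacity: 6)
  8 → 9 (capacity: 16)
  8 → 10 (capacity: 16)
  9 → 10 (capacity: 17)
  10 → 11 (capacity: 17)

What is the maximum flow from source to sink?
Maximum flow = 9

Max flow: 9

Flow assignment:
  0 → 1: 9/19
  1 → 2: 9/9
  2 → 3: 9/12
  3 → 7: 9/16
  7 → 8: 9/16
  8 → 10: 9/16
  10 → 11: 9/17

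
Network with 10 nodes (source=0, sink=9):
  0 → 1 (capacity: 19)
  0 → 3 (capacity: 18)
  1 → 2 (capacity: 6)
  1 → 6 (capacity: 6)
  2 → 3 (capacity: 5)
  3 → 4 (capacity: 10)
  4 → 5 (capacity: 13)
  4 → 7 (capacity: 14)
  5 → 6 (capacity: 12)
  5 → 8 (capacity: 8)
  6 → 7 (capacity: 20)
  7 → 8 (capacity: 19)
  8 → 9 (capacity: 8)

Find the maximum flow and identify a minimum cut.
Max flow = 8, Min cut edges: (8,9)

Maximum flow: 8
Minimum cut: (8,9)
Partition: S = [0, 1, 2, 3, 4, 5, 6, 7, 8], T = [9]

Max-flow min-cut theorem verified: both equal 8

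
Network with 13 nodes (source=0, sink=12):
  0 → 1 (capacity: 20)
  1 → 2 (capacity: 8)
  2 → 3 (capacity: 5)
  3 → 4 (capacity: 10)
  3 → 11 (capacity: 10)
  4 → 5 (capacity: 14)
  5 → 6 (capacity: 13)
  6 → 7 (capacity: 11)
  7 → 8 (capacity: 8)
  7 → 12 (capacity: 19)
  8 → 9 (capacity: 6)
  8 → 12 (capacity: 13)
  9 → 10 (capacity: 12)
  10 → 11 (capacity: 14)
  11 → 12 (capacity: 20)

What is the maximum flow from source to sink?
Maximum flow = 5

Max flow: 5

Flow assignment:
  0 → 1: 5/20
  1 → 2: 5/8
  2 → 3: 5/5
  3 → 11: 5/10
  11 → 12: 5/20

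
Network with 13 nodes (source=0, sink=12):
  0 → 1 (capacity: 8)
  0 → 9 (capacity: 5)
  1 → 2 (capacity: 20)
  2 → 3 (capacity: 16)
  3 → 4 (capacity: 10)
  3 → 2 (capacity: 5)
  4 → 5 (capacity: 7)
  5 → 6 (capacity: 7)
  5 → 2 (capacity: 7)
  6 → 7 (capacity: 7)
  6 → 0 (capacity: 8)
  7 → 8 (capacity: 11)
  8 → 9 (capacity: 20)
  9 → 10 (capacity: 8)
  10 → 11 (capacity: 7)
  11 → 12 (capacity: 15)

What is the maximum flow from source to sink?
Maximum flow = 7

Max flow: 7

Flow assignment:
  0 → 1: 7/8
  1 → 2: 7/20
  2 → 3: 7/16
  3 → 4: 7/10
  4 → 5: 7/7
  5 → 6: 7/7
  6 → 7: 7/7
  7 → 8: 7/11
  8 → 9: 7/20
  9 → 10: 7/8
  10 → 11: 7/7
  11 → 12: 7/15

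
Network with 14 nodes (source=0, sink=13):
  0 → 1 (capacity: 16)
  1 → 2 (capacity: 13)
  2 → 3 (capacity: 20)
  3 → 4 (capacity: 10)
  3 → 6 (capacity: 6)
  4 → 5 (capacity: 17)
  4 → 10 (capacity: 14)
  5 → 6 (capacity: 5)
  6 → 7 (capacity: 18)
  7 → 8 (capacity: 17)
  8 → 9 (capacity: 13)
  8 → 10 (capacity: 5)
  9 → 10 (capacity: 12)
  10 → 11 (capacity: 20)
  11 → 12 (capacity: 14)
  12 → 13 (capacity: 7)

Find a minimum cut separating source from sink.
Min cut value = 7, edges: (12,13)

Min cut value: 7
Partition: S = [0, 1, 2, 3, 4, 5, 6, 7, 8, 9, 10, 11, 12], T = [13]
Cut edges: (12,13)

By max-flow min-cut theorem, max flow = min cut = 7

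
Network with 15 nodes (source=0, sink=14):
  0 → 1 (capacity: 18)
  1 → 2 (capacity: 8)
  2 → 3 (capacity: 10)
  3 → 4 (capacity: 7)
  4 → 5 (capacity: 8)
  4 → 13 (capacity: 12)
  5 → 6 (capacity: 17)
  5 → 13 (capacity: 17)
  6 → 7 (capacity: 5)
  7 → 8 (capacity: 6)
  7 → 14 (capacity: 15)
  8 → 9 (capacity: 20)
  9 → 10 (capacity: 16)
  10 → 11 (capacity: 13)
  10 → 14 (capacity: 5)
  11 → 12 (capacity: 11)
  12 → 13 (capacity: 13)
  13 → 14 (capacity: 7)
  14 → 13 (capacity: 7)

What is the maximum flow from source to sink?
Maximum flow = 7

Max flow: 7

Flow assignment:
  0 → 1: 7/18
  1 → 2: 7/8
  2 → 3: 7/10
  3 → 4: 7/7
  4 → 13: 7/12
  13 → 14: 7/7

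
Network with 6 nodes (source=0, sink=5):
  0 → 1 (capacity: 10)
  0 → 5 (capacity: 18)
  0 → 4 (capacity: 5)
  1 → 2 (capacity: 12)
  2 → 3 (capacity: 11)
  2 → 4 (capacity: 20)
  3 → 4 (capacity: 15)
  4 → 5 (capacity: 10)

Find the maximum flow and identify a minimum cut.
Max flow = 28, Min cut edges: (0,5), (4,5)

Maximum flow: 28
Minimum cut: (0,5), (4,5)
Partition: S = [0, 1, 2, 3, 4], T = [5]

Max-flow min-cut theorem verified: both equal 28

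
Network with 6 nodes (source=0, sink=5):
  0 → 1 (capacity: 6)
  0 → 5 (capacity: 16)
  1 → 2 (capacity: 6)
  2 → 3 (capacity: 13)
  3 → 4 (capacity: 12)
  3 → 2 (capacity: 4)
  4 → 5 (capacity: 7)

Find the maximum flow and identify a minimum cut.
Max flow = 22, Min cut edges: (0,5), (1,2)

Maximum flow: 22
Minimum cut: (0,5), (1,2)
Partition: S = [0, 1], T = [2, 3, 4, 5]

Max-flow min-cut theorem verified: both equal 22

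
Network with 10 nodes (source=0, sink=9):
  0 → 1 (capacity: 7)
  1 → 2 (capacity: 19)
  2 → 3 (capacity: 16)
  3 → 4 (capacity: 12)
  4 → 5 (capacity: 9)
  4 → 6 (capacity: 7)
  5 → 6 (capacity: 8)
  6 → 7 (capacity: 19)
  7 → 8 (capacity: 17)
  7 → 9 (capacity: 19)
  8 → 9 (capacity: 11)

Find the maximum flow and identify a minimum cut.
Max flow = 7, Min cut edges: (0,1)

Maximum flow: 7
Minimum cut: (0,1)
Partition: S = [0], T = [1, 2, 3, 4, 5, 6, 7, 8, 9]

Max-flow min-cut theorem verified: both equal 7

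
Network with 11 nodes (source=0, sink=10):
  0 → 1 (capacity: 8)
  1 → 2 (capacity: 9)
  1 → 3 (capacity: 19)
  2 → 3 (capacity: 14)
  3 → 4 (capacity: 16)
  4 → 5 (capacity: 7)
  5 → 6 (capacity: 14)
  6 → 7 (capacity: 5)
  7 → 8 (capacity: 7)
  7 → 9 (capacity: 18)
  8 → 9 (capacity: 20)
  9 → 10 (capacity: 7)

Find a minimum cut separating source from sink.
Min cut value = 5, edges: (6,7)

Min cut value: 5
Partition: S = [0, 1, 2, 3, 4, 5, 6], T = [7, 8, 9, 10]
Cut edges: (6,7)

By max-flow min-cut theorem, max flow = min cut = 5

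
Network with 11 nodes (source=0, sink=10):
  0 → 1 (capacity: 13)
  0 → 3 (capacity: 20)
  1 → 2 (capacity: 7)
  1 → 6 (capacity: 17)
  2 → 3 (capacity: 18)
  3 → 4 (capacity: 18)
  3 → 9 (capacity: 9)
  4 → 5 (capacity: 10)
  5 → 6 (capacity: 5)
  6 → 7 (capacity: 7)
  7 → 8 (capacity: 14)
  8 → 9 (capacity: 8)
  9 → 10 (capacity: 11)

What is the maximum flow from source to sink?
Maximum flow = 11

Max flow: 11

Flow assignment:
  0 → 1: 2/13
  0 → 3: 9/20
  1 → 6: 2/17
  3 → 4: 5/18
  3 → 9: 4/9
  4 → 5: 5/10
  5 → 6: 5/5
  6 → 7: 7/7
  7 → 8: 7/14
  8 → 9: 7/8
  9 → 10: 11/11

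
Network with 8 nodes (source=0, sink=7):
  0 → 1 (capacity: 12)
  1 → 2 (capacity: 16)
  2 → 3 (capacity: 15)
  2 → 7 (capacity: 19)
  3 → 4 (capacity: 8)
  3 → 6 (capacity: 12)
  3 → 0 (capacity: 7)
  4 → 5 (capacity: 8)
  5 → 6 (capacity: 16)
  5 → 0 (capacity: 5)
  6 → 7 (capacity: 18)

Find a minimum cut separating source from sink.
Min cut value = 12, edges: (0,1)

Min cut value: 12
Partition: S = [0], T = [1, 2, 3, 4, 5, 6, 7]
Cut edges: (0,1)

By max-flow min-cut theorem, max flow = min cut = 12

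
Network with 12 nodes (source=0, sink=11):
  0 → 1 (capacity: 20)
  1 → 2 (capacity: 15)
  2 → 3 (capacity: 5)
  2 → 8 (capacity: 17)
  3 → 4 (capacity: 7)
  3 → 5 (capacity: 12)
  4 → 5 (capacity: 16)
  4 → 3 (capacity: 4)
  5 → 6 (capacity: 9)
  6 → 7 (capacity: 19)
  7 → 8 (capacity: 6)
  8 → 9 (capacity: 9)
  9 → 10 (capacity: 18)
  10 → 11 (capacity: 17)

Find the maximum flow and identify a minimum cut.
Max flow = 9, Min cut edges: (8,9)

Maximum flow: 9
Minimum cut: (8,9)
Partition: S = [0, 1, 2, 3, 4, 5, 6, 7, 8], T = [9, 10, 11]

Max-flow min-cut theorem verified: both equal 9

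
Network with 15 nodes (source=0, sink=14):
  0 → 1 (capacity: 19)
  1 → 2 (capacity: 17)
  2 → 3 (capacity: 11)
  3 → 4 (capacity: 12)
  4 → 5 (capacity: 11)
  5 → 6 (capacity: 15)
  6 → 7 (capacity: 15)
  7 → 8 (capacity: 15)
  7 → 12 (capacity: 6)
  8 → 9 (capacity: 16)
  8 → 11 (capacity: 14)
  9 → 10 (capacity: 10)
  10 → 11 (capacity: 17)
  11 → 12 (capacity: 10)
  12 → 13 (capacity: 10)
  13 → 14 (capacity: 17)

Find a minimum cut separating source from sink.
Min cut value = 10, edges: (12,13)

Min cut value: 10
Partition: S = [0, 1, 2, 3, 4, 5, 6, 7, 8, 9, 10, 11, 12], T = [13, 14]
Cut edges: (12,13)

By max-flow min-cut theorem, max flow = min cut = 10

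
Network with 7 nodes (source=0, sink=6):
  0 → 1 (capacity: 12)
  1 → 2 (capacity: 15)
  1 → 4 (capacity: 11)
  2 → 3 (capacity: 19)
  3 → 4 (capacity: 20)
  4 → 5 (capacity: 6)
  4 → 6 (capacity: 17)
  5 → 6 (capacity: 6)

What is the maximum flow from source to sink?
Maximum flow = 12

Max flow: 12

Flow assignment:
  0 → 1: 12/12
  1 → 2: 1/15
  1 → 4: 11/11
  2 → 3: 1/19
  3 → 4: 1/20
  4 → 6: 12/17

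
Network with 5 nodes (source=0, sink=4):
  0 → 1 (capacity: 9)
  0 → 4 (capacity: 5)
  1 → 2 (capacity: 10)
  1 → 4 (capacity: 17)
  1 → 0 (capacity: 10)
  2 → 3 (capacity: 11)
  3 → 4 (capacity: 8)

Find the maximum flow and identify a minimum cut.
Max flow = 14, Min cut edges: (0,1), (0,4)

Maximum flow: 14
Minimum cut: (0,1), (0,4)
Partition: S = [0], T = [1, 2, 3, 4]

Max-flow min-cut theorem verified: both equal 14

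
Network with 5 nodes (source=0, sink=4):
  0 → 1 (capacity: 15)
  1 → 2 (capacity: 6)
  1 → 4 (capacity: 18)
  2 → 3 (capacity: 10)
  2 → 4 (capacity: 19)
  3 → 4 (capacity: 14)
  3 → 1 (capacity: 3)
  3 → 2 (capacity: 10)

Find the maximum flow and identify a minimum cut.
Max flow = 15, Min cut edges: (0,1)

Maximum flow: 15
Minimum cut: (0,1)
Partition: S = [0], T = [1, 2, 3, 4]

Max-flow min-cut theorem verified: both equal 15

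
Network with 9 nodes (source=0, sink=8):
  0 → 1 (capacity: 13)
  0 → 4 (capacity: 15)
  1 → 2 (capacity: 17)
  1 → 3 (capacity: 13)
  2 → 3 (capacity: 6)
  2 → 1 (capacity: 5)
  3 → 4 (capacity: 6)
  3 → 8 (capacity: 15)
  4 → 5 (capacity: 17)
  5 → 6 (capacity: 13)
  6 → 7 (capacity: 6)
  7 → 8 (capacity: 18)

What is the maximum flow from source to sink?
Maximum flow = 19

Max flow: 19

Flow assignment:
  0 → 1: 13/13
  0 → 4: 6/15
  1 → 3: 13/13
  3 → 8: 13/15
  4 → 5: 6/17
  5 → 6: 6/13
  6 → 7: 6/6
  7 → 8: 6/18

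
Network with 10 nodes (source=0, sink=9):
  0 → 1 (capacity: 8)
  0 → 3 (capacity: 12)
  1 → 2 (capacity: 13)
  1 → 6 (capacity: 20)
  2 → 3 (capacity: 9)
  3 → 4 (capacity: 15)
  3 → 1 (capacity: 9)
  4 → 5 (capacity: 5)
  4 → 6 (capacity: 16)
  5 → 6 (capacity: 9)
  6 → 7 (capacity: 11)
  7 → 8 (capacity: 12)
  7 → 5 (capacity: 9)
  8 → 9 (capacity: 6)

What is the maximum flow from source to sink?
Maximum flow = 6

Max flow: 6

Flow assignment:
  0 → 3: 6/12
  3 → 4: 6/15
  4 → 6: 6/16
  6 → 7: 6/11
  7 → 8: 6/12
  8 → 9: 6/6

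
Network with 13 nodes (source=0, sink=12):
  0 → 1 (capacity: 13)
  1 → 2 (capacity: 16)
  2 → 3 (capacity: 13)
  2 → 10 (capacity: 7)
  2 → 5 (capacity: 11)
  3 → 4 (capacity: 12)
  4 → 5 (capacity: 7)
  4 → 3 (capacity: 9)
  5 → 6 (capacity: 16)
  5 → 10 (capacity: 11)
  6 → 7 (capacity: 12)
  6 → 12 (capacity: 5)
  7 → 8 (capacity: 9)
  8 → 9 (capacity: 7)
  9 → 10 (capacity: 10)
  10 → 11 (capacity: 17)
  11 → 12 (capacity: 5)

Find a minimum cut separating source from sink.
Min cut value = 10, edges: (6,12), (11,12)

Min cut value: 10
Partition: S = [0, 1, 2, 3, 4, 5, 6, 7, 8, 9, 10, 11], T = [12]
Cut edges: (6,12), (11,12)

By max-flow min-cut theorem, max flow = min cut = 10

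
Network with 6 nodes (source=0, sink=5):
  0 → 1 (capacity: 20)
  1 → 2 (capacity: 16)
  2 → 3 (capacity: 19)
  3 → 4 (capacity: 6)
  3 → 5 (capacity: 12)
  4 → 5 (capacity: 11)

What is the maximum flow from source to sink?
Maximum flow = 16

Max flow: 16

Flow assignment:
  0 → 1: 16/20
  1 → 2: 16/16
  2 → 3: 16/19
  3 → 4: 4/6
  3 → 5: 12/12
  4 → 5: 4/11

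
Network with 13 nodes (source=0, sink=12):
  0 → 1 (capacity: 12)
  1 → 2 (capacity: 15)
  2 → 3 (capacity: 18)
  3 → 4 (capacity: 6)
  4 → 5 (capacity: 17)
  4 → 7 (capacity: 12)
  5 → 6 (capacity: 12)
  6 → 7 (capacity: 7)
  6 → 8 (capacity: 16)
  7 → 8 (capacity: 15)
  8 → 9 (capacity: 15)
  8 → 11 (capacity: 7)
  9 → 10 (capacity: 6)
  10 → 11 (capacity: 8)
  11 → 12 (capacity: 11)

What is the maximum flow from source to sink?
Maximum flow = 6

Max flow: 6

Flow assignment:
  0 → 1: 6/12
  1 → 2: 6/15
  2 → 3: 6/18
  3 → 4: 6/6
  4 → 7: 6/12
  7 → 8: 6/15
  8 → 11: 6/7
  11 → 12: 6/11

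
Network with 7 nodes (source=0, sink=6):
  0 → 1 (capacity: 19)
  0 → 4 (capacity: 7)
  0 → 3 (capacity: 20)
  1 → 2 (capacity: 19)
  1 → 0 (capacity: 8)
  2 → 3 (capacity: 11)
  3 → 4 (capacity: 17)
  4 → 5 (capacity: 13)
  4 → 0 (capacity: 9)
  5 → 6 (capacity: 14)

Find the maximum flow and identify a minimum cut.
Max flow = 13, Min cut edges: (4,5)

Maximum flow: 13
Minimum cut: (4,5)
Partition: S = [0, 1, 2, 3, 4], T = [5, 6]

Max-flow min-cut theorem verified: both equal 13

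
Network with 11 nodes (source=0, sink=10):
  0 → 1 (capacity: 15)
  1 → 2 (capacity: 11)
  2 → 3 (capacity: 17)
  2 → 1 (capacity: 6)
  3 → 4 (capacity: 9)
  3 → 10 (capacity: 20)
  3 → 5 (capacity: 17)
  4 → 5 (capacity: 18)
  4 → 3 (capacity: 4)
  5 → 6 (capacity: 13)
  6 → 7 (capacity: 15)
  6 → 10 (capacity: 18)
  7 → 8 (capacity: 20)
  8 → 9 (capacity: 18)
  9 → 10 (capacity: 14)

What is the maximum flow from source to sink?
Maximum flow = 11

Max flow: 11

Flow assignment:
  0 → 1: 11/15
  1 → 2: 11/11
  2 → 3: 11/17
  3 → 10: 11/20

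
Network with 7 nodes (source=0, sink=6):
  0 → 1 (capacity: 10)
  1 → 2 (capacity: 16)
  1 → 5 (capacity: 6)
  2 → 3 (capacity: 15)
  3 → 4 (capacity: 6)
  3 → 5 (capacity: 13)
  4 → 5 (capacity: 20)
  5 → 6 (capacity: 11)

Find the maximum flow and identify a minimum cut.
Max flow = 10, Min cut edges: (0,1)

Maximum flow: 10
Minimum cut: (0,1)
Partition: S = [0], T = [1, 2, 3, 4, 5, 6]

Max-flow min-cut theorem verified: both equal 10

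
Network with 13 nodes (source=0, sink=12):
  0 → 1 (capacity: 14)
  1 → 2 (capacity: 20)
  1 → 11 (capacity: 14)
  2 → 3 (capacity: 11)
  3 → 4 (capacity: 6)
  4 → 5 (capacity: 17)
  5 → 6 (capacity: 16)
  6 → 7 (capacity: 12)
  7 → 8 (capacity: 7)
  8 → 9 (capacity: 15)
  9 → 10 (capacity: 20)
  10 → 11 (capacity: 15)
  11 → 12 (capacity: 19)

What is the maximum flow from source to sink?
Maximum flow = 14

Max flow: 14

Flow assignment:
  0 → 1: 14/14
  1 → 11: 14/14
  11 → 12: 14/19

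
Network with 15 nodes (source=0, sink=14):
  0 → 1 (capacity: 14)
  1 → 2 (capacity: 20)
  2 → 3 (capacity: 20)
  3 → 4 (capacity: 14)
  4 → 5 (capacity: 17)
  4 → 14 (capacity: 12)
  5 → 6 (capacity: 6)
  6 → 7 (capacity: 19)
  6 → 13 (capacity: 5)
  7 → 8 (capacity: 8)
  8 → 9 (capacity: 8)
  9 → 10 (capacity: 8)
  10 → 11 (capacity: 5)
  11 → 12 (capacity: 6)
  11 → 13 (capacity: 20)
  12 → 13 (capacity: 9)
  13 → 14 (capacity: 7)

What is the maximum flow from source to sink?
Maximum flow = 14

Max flow: 14

Flow assignment:
  0 → 1: 14/14
  1 → 2: 14/20
  2 → 3: 14/20
  3 → 4: 14/14
  4 → 5: 2/17
  4 → 14: 12/12
  5 → 6: 2/6
  6 → 13: 2/5
  13 → 14: 2/7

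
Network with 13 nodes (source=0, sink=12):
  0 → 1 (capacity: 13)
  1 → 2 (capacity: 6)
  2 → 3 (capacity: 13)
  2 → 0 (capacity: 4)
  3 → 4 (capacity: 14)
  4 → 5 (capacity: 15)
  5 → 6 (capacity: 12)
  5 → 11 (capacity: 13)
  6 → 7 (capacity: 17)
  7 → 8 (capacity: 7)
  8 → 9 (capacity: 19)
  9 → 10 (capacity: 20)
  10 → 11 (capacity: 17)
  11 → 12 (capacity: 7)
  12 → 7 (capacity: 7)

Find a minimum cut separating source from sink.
Min cut value = 6, edges: (1,2)

Min cut value: 6
Partition: S = [0, 1], T = [2, 3, 4, 5, 6, 7, 8, 9, 10, 11, 12]
Cut edges: (1,2)

By max-flow min-cut theorem, max flow = min cut = 6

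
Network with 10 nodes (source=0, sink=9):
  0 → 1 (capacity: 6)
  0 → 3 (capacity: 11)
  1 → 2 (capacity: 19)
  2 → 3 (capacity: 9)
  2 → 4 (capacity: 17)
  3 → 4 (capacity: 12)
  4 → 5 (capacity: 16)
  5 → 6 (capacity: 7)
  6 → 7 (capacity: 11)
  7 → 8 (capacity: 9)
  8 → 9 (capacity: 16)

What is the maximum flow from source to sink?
Maximum flow = 7

Max flow: 7

Flow assignment:
  0 → 1: 5/6
  0 → 3: 2/11
  1 → 2: 5/19
  2 → 4: 5/17
  3 → 4: 2/12
  4 → 5: 7/16
  5 → 6: 7/7
  6 → 7: 7/11
  7 → 8: 7/9
  8 → 9: 7/16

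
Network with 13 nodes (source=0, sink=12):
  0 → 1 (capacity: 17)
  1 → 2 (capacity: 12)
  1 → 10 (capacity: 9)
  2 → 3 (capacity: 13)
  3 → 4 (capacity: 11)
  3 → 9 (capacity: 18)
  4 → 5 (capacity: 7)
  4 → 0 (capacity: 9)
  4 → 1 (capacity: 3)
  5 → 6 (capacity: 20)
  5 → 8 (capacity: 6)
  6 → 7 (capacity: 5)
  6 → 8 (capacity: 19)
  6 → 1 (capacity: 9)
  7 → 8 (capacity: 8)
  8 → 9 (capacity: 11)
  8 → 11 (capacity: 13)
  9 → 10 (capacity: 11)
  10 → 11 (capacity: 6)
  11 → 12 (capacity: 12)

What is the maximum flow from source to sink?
Maximum flow = 12

Max flow: 12

Flow assignment:
  0 → 1: 17/17
  1 → 2: 11/12
  1 → 10: 6/9
  2 → 3: 11/13
  3 → 4: 11/11
  4 → 5: 6/7
  4 → 0: 5/9
  5 → 6: 1/20
  5 → 8: 5/6
  6 → 8: 1/19
  8 → 11: 6/13
  10 → 11: 6/6
  11 → 12: 12/12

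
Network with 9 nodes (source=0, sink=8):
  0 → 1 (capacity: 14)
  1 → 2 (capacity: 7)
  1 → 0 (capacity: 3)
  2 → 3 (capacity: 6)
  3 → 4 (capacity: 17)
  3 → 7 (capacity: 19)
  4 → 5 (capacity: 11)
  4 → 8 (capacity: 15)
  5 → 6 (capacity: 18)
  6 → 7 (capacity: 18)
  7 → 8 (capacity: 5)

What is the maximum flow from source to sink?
Maximum flow = 6

Max flow: 6

Flow assignment:
  0 → 1: 6/14
  1 → 2: 6/7
  2 → 3: 6/6
  3 → 4: 6/17
  4 → 8: 6/15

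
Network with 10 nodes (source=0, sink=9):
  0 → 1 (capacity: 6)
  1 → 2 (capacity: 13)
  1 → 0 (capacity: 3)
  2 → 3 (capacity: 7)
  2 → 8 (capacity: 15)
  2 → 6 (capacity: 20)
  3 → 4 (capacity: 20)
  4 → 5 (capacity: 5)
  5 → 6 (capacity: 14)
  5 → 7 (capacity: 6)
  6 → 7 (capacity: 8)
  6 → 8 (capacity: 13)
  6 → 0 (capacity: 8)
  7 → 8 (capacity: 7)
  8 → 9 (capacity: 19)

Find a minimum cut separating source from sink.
Min cut value = 6, edges: (0,1)

Min cut value: 6
Partition: S = [0], T = [1, 2, 3, 4, 5, 6, 7, 8, 9]
Cut edges: (0,1)

By max-flow min-cut theorem, max flow = min cut = 6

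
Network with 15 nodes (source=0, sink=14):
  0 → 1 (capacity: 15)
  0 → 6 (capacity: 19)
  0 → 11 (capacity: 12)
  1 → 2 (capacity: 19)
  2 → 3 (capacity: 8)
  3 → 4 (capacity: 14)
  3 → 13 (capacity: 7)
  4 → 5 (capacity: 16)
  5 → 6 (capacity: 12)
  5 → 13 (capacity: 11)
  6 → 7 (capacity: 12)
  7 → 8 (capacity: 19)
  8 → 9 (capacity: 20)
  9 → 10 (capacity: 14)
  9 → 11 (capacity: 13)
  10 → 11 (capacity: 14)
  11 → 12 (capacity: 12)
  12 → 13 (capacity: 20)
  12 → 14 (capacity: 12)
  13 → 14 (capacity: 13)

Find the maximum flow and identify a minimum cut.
Max flow = 20, Min cut edges: (2,3), (11,12)

Maximum flow: 20
Minimum cut: (2,3), (11,12)
Partition: S = [0, 1, 2, 6, 7, 8, 9, 10, 11], T = [3, 4, 5, 12, 13, 14]

Max-flow min-cut theorem verified: both equal 20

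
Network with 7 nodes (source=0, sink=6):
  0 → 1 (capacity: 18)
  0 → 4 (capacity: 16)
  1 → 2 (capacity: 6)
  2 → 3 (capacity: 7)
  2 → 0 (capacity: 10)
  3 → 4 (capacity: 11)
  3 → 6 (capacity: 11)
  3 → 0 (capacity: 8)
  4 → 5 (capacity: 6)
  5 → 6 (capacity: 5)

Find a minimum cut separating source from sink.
Min cut value = 11, edges: (1,2), (5,6)

Min cut value: 11
Partition: S = [0, 1, 4, 5], T = [2, 3, 6]
Cut edges: (1,2), (5,6)

By max-flow min-cut theorem, max flow = min cut = 11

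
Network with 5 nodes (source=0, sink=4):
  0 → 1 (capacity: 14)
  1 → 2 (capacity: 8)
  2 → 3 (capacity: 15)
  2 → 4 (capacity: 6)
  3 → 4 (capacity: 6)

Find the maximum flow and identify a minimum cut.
Max flow = 8, Min cut edges: (1,2)

Maximum flow: 8
Minimum cut: (1,2)
Partition: S = [0, 1], T = [2, 3, 4]

Max-flow min-cut theorem verified: both equal 8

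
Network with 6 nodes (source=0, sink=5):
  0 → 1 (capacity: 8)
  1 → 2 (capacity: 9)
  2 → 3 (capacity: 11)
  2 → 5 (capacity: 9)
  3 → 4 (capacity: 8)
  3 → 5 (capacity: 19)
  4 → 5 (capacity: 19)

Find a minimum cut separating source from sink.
Min cut value = 8, edges: (0,1)

Min cut value: 8
Partition: S = [0], T = [1, 2, 3, 4, 5]
Cut edges: (0,1)

By max-flow min-cut theorem, max flow = min cut = 8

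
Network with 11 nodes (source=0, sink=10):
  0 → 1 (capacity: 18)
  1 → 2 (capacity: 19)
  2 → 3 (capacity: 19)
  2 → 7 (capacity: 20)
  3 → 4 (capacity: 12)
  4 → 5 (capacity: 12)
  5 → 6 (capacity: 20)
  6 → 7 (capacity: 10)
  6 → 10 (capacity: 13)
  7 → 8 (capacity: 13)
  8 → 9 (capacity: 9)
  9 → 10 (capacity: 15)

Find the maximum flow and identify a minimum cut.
Max flow = 18, Min cut edges: (0,1)

Maximum flow: 18
Minimum cut: (0,1)
Partition: S = [0], T = [1, 2, 3, 4, 5, 6, 7, 8, 9, 10]

Max-flow min-cut theorem verified: both equal 18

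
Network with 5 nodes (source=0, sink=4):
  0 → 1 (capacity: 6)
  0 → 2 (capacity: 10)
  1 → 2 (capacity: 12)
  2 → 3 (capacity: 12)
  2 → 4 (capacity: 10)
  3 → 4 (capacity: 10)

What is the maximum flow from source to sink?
Maximum flow = 16

Max flow: 16

Flow assignment:
  0 → 1: 6/6
  0 → 2: 10/10
  1 → 2: 6/12
  2 → 3: 6/12
  2 → 4: 10/10
  3 → 4: 6/10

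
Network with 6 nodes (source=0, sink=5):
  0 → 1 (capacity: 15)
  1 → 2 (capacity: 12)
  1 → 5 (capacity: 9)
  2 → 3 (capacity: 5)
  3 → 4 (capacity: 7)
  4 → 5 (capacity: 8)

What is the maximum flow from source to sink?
Maximum flow = 14

Max flow: 14

Flow assignment:
  0 → 1: 14/15
  1 → 2: 5/12
  1 → 5: 9/9
  2 → 3: 5/5
  3 → 4: 5/7
  4 → 5: 5/8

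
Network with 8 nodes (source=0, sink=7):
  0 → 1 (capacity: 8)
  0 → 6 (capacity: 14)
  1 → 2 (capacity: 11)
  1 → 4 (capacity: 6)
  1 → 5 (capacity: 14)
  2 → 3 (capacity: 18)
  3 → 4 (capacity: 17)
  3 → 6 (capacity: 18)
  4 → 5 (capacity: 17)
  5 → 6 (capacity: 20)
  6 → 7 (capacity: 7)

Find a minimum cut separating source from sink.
Min cut value = 7, edges: (6,7)

Min cut value: 7
Partition: S = [0, 1, 2, 3, 4, 5, 6], T = [7]
Cut edges: (6,7)

By max-flow min-cut theorem, max flow = min cut = 7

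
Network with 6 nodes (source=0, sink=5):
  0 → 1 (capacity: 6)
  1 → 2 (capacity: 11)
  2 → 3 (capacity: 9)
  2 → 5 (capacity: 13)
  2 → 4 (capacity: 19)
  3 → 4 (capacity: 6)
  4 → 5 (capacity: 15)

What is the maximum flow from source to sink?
Maximum flow = 6

Max flow: 6

Flow assignment:
  0 → 1: 6/6
  1 → 2: 6/11
  2 → 5: 6/13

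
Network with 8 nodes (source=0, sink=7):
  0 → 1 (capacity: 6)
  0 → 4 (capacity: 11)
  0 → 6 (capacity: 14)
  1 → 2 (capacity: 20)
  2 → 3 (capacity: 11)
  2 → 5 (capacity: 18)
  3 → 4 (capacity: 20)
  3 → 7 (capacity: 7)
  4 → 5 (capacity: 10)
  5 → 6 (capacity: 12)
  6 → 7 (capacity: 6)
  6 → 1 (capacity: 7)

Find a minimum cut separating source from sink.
Min cut value = 13, edges: (3,7), (6,7)

Min cut value: 13
Partition: S = [0, 1, 2, 3, 4, 5, 6], T = [7]
Cut edges: (3,7), (6,7)

By max-flow min-cut theorem, max flow = min cut = 13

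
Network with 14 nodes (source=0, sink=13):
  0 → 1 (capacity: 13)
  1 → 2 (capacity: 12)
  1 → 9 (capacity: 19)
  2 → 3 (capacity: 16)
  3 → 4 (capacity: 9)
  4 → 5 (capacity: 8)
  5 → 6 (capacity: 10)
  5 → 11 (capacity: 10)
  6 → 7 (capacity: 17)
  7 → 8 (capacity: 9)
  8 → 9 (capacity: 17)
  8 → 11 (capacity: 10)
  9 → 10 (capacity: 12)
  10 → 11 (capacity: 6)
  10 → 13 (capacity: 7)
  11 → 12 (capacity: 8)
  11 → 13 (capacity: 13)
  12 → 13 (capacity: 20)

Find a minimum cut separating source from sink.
Min cut value = 13, edges: (0,1)

Min cut value: 13
Partition: S = [0], T = [1, 2, 3, 4, 5, 6, 7, 8, 9, 10, 11, 12, 13]
Cut edges: (0,1)

By max-flow min-cut theorem, max flow = min cut = 13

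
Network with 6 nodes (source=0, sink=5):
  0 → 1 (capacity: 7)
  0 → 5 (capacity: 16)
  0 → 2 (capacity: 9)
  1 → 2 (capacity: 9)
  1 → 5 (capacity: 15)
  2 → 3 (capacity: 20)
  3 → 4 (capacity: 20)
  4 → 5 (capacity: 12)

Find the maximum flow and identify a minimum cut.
Max flow = 32, Min cut edges: (0,1), (0,5), (0,2)

Maximum flow: 32
Minimum cut: (0,1), (0,5), (0,2)
Partition: S = [0], T = [1, 2, 3, 4, 5]

Max-flow min-cut theorem verified: both equal 32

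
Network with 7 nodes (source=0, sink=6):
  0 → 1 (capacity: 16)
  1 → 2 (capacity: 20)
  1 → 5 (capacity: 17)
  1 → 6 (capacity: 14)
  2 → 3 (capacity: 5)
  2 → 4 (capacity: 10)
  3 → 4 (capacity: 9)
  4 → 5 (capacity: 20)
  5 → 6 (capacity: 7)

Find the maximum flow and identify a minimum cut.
Max flow = 16, Min cut edges: (0,1)

Maximum flow: 16
Minimum cut: (0,1)
Partition: S = [0], T = [1, 2, 3, 4, 5, 6]

Max-flow min-cut theorem verified: both equal 16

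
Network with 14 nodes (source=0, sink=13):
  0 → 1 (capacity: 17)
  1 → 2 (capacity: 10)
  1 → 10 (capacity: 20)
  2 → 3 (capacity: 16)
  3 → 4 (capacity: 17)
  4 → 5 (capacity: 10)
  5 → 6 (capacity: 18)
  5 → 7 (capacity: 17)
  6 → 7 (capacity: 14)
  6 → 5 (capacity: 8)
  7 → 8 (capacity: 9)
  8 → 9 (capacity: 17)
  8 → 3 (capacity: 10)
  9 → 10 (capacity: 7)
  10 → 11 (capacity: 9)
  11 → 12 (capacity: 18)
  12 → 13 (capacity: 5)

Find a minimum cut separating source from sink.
Min cut value = 5, edges: (12,13)

Min cut value: 5
Partition: S = [0, 1, 2, 3, 4, 5, 6, 7, 8, 9, 10, 11, 12], T = [13]
Cut edges: (12,13)

By max-flow min-cut theorem, max flow = min cut = 5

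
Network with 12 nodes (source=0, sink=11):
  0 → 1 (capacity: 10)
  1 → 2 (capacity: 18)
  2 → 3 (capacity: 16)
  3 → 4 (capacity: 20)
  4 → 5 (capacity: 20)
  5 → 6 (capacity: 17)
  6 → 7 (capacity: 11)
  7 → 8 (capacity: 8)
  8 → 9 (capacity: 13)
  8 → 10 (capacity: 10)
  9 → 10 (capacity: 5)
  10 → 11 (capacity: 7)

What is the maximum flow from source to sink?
Maximum flow = 7

Max flow: 7

Flow assignment:
  0 → 1: 7/10
  1 → 2: 7/18
  2 → 3: 7/16
  3 → 4: 7/20
  4 → 5: 7/20
  5 → 6: 7/17
  6 → 7: 7/11
  7 → 8: 7/8
  8 → 10: 7/10
  10 → 11: 7/7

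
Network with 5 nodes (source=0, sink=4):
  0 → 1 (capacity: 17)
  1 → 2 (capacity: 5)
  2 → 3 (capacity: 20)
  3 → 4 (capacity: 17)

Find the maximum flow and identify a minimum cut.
Max flow = 5, Min cut edges: (1,2)

Maximum flow: 5
Minimum cut: (1,2)
Partition: S = [0, 1], T = [2, 3, 4]

Max-flow min-cut theorem verified: both equal 5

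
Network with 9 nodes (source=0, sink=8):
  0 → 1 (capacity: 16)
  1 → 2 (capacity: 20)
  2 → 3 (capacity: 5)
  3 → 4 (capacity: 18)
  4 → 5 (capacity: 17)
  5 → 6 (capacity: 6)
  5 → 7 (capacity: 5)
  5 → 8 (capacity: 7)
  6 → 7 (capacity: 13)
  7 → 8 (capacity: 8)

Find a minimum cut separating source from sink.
Min cut value = 5, edges: (2,3)

Min cut value: 5
Partition: S = [0, 1, 2], T = [3, 4, 5, 6, 7, 8]
Cut edges: (2,3)

By max-flow min-cut theorem, max flow = min cut = 5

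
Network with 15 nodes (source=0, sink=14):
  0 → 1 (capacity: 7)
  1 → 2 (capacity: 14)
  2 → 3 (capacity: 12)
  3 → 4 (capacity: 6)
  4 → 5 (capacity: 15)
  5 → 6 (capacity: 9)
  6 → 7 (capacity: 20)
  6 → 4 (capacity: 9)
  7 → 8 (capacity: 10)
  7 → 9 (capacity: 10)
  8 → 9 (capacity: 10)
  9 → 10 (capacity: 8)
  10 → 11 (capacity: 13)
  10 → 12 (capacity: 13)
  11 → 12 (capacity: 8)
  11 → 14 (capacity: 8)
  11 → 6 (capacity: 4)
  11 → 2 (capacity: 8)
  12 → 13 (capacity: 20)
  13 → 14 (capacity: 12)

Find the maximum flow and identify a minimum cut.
Max flow = 6, Min cut edges: (3,4)

Maximum flow: 6
Minimum cut: (3,4)
Partition: S = [0, 1, 2, 3], T = [4, 5, 6, 7, 8, 9, 10, 11, 12, 13, 14]

Max-flow min-cut theorem verified: both equal 6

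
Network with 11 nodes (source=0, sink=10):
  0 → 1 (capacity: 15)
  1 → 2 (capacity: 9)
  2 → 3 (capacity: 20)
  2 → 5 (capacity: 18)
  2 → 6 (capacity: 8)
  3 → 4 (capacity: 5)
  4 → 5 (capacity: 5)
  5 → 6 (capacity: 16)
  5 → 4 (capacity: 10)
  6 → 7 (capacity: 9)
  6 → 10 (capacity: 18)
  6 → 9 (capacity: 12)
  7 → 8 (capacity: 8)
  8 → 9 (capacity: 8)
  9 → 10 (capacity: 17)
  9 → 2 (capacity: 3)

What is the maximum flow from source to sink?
Maximum flow = 9

Max flow: 9

Flow assignment:
  0 → 1: 9/15
  1 → 2: 9/9
  2 → 5: 1/18
  2 → 6: 8/8
  5 → 6: 1/16
  6 → 10: 9/18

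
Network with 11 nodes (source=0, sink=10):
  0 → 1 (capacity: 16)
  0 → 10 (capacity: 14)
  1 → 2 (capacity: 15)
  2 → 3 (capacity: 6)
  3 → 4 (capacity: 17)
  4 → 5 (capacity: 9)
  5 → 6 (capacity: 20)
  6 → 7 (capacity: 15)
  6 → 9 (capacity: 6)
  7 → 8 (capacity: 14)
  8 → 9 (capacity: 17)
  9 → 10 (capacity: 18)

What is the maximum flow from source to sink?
Maximum flow = 20

Max flow: 20

Flow assignment:
  0 → 1: 6/16
  0 → 10: 14/14
  1 → 2: 6/15
  2 → 3: 6/6
  3 → 4: 6/17
  4 → 5: 6/9
  5 → 6: 6/20
  6 → 9: 6/6
  9 → 10: 6/18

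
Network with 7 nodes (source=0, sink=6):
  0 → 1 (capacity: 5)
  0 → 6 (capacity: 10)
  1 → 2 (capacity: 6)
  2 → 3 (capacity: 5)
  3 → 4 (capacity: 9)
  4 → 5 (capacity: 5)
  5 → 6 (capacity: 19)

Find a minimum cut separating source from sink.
Min cut value = 15, edges: (0,6), (4,5)

Min cut value: 15
Partition: S = [0, 1, 2, 3, 4], T = [5, 6]
Cut edges: (0,6), (4,5)

By max-flow min-cut theorem, max flow = min cut = 15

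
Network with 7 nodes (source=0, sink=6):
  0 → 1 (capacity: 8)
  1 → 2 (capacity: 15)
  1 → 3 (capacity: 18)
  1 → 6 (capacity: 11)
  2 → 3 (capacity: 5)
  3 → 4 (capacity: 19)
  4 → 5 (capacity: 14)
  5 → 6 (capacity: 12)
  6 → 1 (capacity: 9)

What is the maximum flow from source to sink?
Maximum flow = 8

Max flow: 8

Flow assignment:
  0 → 1: 8/8
  1 → 6: 8/11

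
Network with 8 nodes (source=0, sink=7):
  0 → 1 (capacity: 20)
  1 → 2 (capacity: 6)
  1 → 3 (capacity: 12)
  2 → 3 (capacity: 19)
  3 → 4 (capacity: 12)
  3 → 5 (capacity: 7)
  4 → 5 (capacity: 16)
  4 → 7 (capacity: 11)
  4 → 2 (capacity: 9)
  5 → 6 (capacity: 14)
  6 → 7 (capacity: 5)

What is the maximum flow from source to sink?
Maximum flow = 16

Max flow: 16

Flow assignment:
  0 → 1: 16/20
  1 → 2: 6/6
  1 → 3: 10/12
  2 → 3: 6/19
  3 → 4: 12/12
  3 → 5: 4/7
  4 → 5: 1/16
  4 → 7: 11/11
  5 → 6: 5/14
  6 → 7: 5/5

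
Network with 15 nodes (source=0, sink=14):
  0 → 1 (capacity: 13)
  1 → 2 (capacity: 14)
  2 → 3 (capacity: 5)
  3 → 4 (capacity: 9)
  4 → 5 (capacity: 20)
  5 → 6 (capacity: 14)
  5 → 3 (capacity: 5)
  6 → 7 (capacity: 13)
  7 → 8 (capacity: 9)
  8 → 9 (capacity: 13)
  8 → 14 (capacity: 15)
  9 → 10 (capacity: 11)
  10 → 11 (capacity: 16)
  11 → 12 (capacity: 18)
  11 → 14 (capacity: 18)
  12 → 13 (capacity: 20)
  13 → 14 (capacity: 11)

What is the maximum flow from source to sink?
Maximum flow = 5

Max flow: 5

Flow assignment:
  0 → 1: 5/13
  1 → 2: 5/14
  2 → 3: 5/5
  3 → 4: 5/9
  4 → 5: 5/20
  5 → 6: 5/14
  6 → 7: 5/13
  7 → 8: 5/9
  8 → 14: 5/15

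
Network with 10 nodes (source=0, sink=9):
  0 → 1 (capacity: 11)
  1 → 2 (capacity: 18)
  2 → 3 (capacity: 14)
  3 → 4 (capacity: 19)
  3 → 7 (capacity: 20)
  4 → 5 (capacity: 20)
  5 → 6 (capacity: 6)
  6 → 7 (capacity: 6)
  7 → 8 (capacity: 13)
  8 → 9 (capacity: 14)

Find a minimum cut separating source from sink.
Min cut value = 11, edges: (0,1)

Min cut value: 11
Partition: S = [0], T = [1, 2, 3, 4, 5, 6, 7, 8, 9]
Cut edges: (0,1)

By max-flow min-cut theorem, max flow = min cut = 11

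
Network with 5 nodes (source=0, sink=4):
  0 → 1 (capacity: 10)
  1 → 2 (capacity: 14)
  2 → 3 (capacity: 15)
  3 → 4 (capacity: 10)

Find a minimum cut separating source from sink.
Min cut value = 10, edges: (3,4)

Min cut value: 10
Partition: S = [0, 1, 2, 3], T = [4]
Cut edges: (3,4)

By max-flow min-cut theorem, max flow = min cut = 10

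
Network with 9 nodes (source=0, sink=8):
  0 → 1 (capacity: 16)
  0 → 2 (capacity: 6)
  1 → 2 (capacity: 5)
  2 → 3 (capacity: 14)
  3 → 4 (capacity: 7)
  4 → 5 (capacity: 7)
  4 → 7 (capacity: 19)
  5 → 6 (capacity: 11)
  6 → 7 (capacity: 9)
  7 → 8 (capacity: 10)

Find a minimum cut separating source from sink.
Min cut value = 7, edges: (3,4)

Min cut value: 7
Partition: S = [0, 1, 2, 3], T = [4, 5, 6, 7, 8]
Cut edges: (3,4)

By max-flow min-cut theorem, max flow = min cut = 7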